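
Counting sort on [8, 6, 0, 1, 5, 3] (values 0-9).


Input: [8, 6, 0, 1, 5, 3]
Counts: [1, 1, 0, 1, 0, 1, 1, 0, 1, 0]

Sorted: [0, 1, 3, 5, 6, 8]


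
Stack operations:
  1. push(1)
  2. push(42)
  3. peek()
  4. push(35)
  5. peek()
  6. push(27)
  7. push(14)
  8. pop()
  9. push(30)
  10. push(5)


push(1) -> [1]
push(42) -> [1, 42]
peek()->42
push(35) -> [1, 42, 35]
peek()->35
push(27) -> [1, 42, 35, 27]
push(14) -> [1, 42, 35, 27, 14]
pop()->14, [1, 42, 35, 27]
push(30) -> [1, 42, 35, 27, 30]
push(5) -> [1, 42, 35, 27, 30, 5]

Final stack: [1, 42, 35, 27, 30, 5]


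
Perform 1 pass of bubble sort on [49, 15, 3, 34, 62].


Initial: [49, 15, 3, 34, 62]
Pass 1: [15, 3, 34, 49, 62] (3 swaps)

After 1 pass: [15, 3, 34, 49, 62]


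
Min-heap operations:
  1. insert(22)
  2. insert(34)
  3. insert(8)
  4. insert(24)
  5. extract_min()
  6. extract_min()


insert(22) -> [22]
insert(34) -> [22, 34]
insert(8) -> [8, 34, 22]
insert(24) -> [8, 24, 22, 34]
extract_min()->8, [22, 24, 34]
extract_min()->22, [24, 34]

Final heap: [24, 34]


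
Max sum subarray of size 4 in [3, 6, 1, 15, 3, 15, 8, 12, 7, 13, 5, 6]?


[0:4]: 25
[1:5]: 25
[2:6]: 34
[3:7]: 41
[4:8]: 38
[5:9]: 42
[6:10]: 40
[7:11]: 37
[8:12]: 31

Max: 42 at [5:9]


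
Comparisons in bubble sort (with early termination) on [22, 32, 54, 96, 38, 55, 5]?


Algorithm: bubble sort (with early termination)
Input: [22, 32, 54, 96, 38, 55, 5]
Sorted: [5, 22, 32, 38, 54, 55, 96]

21


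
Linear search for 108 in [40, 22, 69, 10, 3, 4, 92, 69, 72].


i=0: 40!=108
i=1: 22!=108
i=2: 69!=108
i=3: 10!=108
i=4: 3!=108
i=5: 4!=108
i=6: 92!=108
i=7: 69!=108
i=8: 72!=108

Not found, 9 comps


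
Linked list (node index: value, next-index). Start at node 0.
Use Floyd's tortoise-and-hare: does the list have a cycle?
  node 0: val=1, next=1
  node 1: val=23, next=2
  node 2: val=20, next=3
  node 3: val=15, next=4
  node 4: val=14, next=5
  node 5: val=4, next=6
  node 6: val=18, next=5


Floyd's tortoise (slow, +1) and hare (fast, +2):
  init: slow=0, fast=0
  step 1: slow=1, fast=2
  step 2: slow=2, fast=4
  step 3: slow=3, fast=6
  step 4: slow=4, fast=6
  step 5: slow=5, fast=6
  step 6: slow=6, fast=6
  slow == fast at node 6: cycle detected

Cycle: yes


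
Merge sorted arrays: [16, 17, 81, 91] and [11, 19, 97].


Take 11 from B
Take 16 from A
Take 17 from A
Take 19 from B
Take 81 from A
Take 91 from A

Merged: [11, 16, 17, 19, 81, 91, 97]


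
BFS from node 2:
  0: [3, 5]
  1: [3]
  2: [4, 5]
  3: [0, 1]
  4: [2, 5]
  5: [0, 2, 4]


Visit 2, enqueue [4, 5]
Visit 4, enqueue []
Visit 5, enqueue [0]
Visit 0, enqueue [3]
Visit 3, enqueue [1]
Visit 1, enqueue []

BFS order: [2, 4, 5, 0, 3, 1]


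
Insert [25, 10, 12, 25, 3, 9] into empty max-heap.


Insert 25: [25]
Insert 10: [25, 10]
Insert 12: [25, 10, 12]
Insert 25: [25, 25, 12, 10]
Insert 3: [25, 25, 12, 10, 3]
Insert 9: [25, 25, 12, 10, 3, 9]

Final heap: [25, 25, 12, 10, 3, 9]


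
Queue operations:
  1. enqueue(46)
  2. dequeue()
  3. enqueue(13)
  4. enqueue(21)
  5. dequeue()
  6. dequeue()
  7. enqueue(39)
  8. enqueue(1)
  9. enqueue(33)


enqueue(46) -> [46]
dequeue()->46, []
enqueue(13) -> [13]
enqueue(21) -> [13, 21]
dequeue()->13, [21]
dequeue()->21, []
enqueue(39) -> [39]
enqueue(1) -> [39, 1]
enqueue(33) -> [39, 1, 33]

Final queue: [39, 1, 33]


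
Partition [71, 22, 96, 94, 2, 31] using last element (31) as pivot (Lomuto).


Pivot: 31
  22 <= 31: swap -> [22, 71, 96, 94, 2, 31]
  2 <= 31: swap -> [22, 2, 96, 94, 71, 31]
Place pivot at 2: [22, 2, 31, 94, 71, 96]

Partitioned: [22, 2, 31, 94, 71, 96]


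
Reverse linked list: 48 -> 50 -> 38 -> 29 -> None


Step 1: curr=48, set curr.next=prev(None) | reversed so far: 48
Step 2: curr=50, set curr.next=prev(48) | reversed so far: 50 -> 48
Step 3: curr=38, set curr.next=prev(50) | reversed so far: 38 -> 50 -> 48
Step 4: curr=29, set curr.next=prev(38) | reversed so far: 29 -> 38 -> 50 -> 48

29 -> 38 -> 50 -> 48 -> None


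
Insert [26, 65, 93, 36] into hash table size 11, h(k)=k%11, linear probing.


Insert 26: h=4 -> slot 4
Insert 65: h=10 -> slot 10
Insert 93: h=5 -> slot 5
Insert 36: h=3 -> slot 3

Table: [None, None, None, 36, 26, 93, None, None, None, None, 65]


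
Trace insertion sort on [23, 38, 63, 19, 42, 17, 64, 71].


Initial: [23, 38, 63, 19, 42, 17, 64, 71]
Insert 38: [23, 38, 63, 19, 42, 17, 64, 71]
Insert 63: [23, 38, 63, 19, 42, 17, 64, 71]
Insert 19: [19, 23, 38, 63, 42, 17, 64, 71]
Insert 42: [19, 23, 38, 42, 63, 17, 64, 71]
Insert 17: [17, 19, 23, 38, 42, 63, 64, 71]
Insert 64: [17, 19, 23, 38, 42, 63, 64, 71]
Insert 71: [17, 19, 23, 38, 42, 63, 64, 71]

Sorted: [17, 19, 23, 38, 42, 63, 64, 71]


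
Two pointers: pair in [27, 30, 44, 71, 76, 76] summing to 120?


lo=0(27)+hi=5(76)=103
lo=1(30)+hi=5(76)=106
lo=2(44)+hi=5(76)=120

Yes: 44+76=120


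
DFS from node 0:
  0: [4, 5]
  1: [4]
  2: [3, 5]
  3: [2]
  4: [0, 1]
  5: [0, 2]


Visit 0, push [5, 4]
Visit 4, push [1]
Visit 1, push []
Visit 5, push [2]
Visit 2, push [3]
Visit 3, push []

DFS order: [0, 4, 1, 5, 2, 3]


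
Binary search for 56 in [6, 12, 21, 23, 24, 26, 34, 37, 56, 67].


Step 1: lo=0, hi=9, mid=4, val=24
Step 2: lo=5, hi=9, mid=7, val=37
Step 3: lo=8, hi=9, mid=8, val=56

Found at index 8


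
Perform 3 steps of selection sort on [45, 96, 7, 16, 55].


Initial: [45, 96, 7, 16, 55]
Step 1: min=7 at 2
  Swap: [7, 96, 45, 16, 55]
Step 2: min=16 at 3
  Swap: [7, 16, 45, 96, 55]
Step 3: min=45 at 2
  Swap: [7, 16, 45, 96, 55]

After 3 steps: [7, 16, 45, 96, 55]


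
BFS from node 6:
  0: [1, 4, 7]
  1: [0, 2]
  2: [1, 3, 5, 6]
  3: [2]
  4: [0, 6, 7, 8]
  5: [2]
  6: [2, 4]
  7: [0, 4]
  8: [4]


Visit 6, enqueue [2, 4]
Visit 2, enqueue [1, 3, 5]
Visit 4, enqueue [0, 7, 8]
Visit 1, enqueue []
Visit 3, enqueue []
Visit 5, enqueue []
Visit 0, enqueue []
Visit 7, enqueue []
Visit 8, enqueue []

BFS order: [6, 2, 4, 1, 3, 5, 0, 7, 8]


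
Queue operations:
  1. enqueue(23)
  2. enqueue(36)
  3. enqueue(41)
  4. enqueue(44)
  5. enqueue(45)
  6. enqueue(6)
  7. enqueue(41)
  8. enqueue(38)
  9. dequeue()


enqueue(23) -> [23]
enqueue(36) -> [23, 36]
enqueue(41) -> [23, 36, 41]
enqueue(44) -> [23, 36, 41, 44]
enqueue(45) -> [23, 36, 41, 44, 45]
enqueue(6) -> [23, 36, 41, 44, 45, 6]
enqueue(41) -> [23, 36, 41, 44, 45, 6, 41]
enqueue(38) -> [23, 36, 41, 44, 45, 6, 41, 38]
dequeue()->23, [36, 41, 44, 45, 6, 41, 38]

Final queue: [36, 41, 44, 45, 6, 41, 38]


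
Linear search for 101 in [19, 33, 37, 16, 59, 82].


i=0: 19!=101
i=1: 33!=101
i=2: 37!=101
i=3: 16!=101
i=4: 59!=101
i=5: 82!=101

Not found, 6 comps


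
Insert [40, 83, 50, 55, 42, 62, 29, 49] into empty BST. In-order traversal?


Insert 40: root
Insert 83: R from 40
Insert 50: R from 40 -> L from 83
Insert 55: R from 40 -> L from 83 -> R from 50
Insert 42: R from 40 -> L from 83 -> L from 50
Insert 62: R from 40 -> L from 83 -> R from 50 -> R from 55
Insert 29: L from 40
Insert 49: R from 40 -> L from 83 -> L from 50 -> R from 42

In-order: [29, 40, 42, 49, 50, 55, 62, 83]


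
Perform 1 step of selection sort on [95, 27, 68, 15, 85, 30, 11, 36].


Initial: [95, 27, 68, 15, 85, 30, 11, 36]
Step 1: min=11 at 6
  Swap: [11, 27, 68, 15, 85, 30, 95, 36]

After 1 step: [11, 27, 68, 15, 85, 30, 95, 36]


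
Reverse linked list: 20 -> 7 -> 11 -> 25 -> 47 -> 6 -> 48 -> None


Step 1: curr=20, set curr.next=prev(None) | reversed so far: 20
Step 2: curr=7, set curr.next=prev(20) | reversed so far: 7 -> 20
Step 3: curr=11, set curr.next=prev(7) | reversed so far: 11 -> 7 -> 20
Step 4: curr=25, set curr.next=prev(11) | reversed so far: 25 -> 11 -> 7 -> 20
Step 5: curr=47, set curr.next=prev(25) | reversed so far: 47 -> 25 -> 11 -> 7 -> 20
Step 6: curr=6, set curr.next=prev(47) | reversed so far: 6 -> 47 -> 25 -> 11 -> 7 -> 20
Step 7: curr=48, set curr.next=prev(6) | reversed so far: 48 -> 6 -> 47 -> 25 -> 11 -> 7 -> 20

48 -> 6 -> 47 -> 25 -> 11 -> 7 -> 20 -> None


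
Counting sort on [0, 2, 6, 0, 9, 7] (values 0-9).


Input: [0, 2, 6, 0, 9, 7]
Counts: [2, 0, 1, 0, 0, 0, 1, 1, 0, 1]

Sorted: [0, 0, 2, 6, 7, 9]


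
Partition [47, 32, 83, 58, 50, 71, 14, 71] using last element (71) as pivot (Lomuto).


Pivot: 71
  47 <= 71: advance i (no swap)
  32 <= 71: advance i (no swap)
  58 <= 71: swap -> [47, 32, 58, 83, 50, 71, 14, 71]
  50 <= 71: swap -> [47, 32, 58, 50, 83, 71, 14, 71]
  71 <= 71: swap -> [47, 32, 58, 50, 71, 83, 14, 71]
  14 <= 71: swap -> [47, 32, 58, 50, 71, 14, 83, 71]
Place pivot at 6: [47, 32, 58, 50, 71, 14, 71, 83]

Partitioned: [47, 32, 58, 50, 71, 14, 71, 83]


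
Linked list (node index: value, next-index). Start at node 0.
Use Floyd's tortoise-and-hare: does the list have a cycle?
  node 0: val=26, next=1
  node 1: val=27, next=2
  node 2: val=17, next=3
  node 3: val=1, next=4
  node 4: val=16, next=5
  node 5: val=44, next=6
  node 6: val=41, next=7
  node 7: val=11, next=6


Floyd's tortoise (slow, +1) and hare (fast, +2):
  init: slow=0, fast=0
  step 1: slow=1, fast=2
  step 2: slow=2, fast=4
  step 3: slow=3, fast=6
  step 4: slow=4, fast=6
  step 5: slow=5, fast=6
  step 6: slow=6, fast=6
  slow == fast at node 6: cycle detected

Cycle: yes


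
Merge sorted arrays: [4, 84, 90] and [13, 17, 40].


Take 4 from A
Take 13 from B
Take 17 from B
Take 40 from B

Merged: [4, 13, 17, 40, 84, 90]


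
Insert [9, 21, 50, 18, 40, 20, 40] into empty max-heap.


Insert 9: [9]
Insert 21: [21, 9]
Insert 50: [50, 9, 21]
Insert 18: [50, 18, 21, 9]
Insert 40: [50, 40, 21, 9, 18]
Insert 20: [50, 40, 21, 9, 18, 20]
Insert 40: [50, 40, 40, 9, 18, 20, 21]

Final heap: [50, 40, 40, 9, 18, 20, 21]


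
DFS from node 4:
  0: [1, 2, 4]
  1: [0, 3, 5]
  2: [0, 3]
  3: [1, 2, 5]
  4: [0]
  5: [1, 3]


Visit 4, push [0]
Visit 0, push [2, 1]
Visit 1, push [5, 3]
Visit 3, push [5, 2]
Visit 2, push []
Visit 5, push []

DFS order: [4, 0, 1, 3, 2, 5]


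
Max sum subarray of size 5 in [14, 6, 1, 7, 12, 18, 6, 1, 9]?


[0:5]: 40
[1:6]: 44
[2:7]: 44
[3:8]: 44
[4:9]: 46

Max: 46 at [4:9]


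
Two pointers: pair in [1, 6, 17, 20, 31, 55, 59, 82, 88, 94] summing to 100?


lo=0(1)+hi=9(94)=95
lo=1(6)+hi=9(94)=100

Yes: 6+94=100


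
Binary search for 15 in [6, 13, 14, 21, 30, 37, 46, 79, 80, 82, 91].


Step 1: lo=0, hi=10, mid=5, val=37
Step 2: lo=0, hi=4, mid=2, val=14
Step 3: lo=3, hi=4, mid=3, val=21

Not found


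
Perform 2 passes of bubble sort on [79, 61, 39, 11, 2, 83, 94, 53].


Initial: [79, 61, 39, 11, 2, 83, 94, 53]
Pass 1: [61, 39, 11, 2, 79, 83, 53, 94] (5 swaps)
Pass 2: [39, 11, 2, 61, 79, 53, 83, 94] (4 swaps)

After 2 passes: [39, 11, 2, 61, 79, 53, 83, 94]


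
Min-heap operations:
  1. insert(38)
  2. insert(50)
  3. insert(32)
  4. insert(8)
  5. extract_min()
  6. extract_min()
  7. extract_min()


insert(38) -> [38]
insert(50) -> [38, 50]
insert(32) -> [32, 50, 38]
insert(8) -> [8, 32, 38, 50]
extract_min()->8, [32, 50, 38]
extract_min()->32, [38, 50]
extract_min()->38, [50]

Final heap: [50]


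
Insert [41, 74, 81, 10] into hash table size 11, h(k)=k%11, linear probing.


Insert 41: h=8 -> slot 8
Insert 74: h=8, 1 probes -> slot 9
Insert 81: h=4 -> slot 4
Insert 10: h=10 -> slot 10

Table: [None, None, None, None, 81, None, None, None, 41, 74, 10]


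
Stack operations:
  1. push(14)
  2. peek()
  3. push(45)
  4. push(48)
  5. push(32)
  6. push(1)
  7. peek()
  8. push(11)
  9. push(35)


push(14) -> [14]
peek()->14
push(45) -> [14, 45]
push(48) -> [14, 45, 48]
push(32) -> [14, 45, 48, 32]
push(1) -> [14, 45, 48, 32, 1]
peek()->1
push(11) -> [14, 45, 48, 32, 1, 11]
push(35) -> [14, 45, 48, 32, 1, 11, 35]

Final stack: [14, 45, 48, 32, 1, 11, 35]


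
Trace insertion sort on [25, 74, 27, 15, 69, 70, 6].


Initial: [25, 74, 27, 15, 69, 70, 6]
Insert 74: [25, 74, 27, 15, 69, 70, 6]
Insert 27: [25, 27, 74, 15, 69, 70, 6]
Insert 15: [15, 25, 27, 74, 69, 70, 6]
Insert 69: [15, 25, 27, 69, 74, 70, 6]
Insert 70: [15, 25, 27, 69, 70, 74, 6]
Insert 6: [6, 15, 25, 27, 69, 70, 74]

Sorted: [6, 15, 25, 27, 69, 70, 74]


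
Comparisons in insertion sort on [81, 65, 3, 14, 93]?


Algorithm: insertion sort
Input: [81, 65, 3, 14, 93]
Sorted: [3, 14, 65, 81, 93]

7


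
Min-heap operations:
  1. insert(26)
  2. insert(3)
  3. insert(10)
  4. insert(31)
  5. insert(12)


insert(26) -> [26]
insert(3) -> [3, 26]
insert(10) -> [3, 26, 10]
insert(31) -> [3, 26, 10, 31]
insert(12) -> [3, 12, 10, 31, 26]

Final heap: [3, 12, 10, 31, 26]


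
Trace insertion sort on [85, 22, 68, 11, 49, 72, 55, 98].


Initial: [85, 22, 68, 11, 49, 72, 55, 98]
Insert 22: [22, 85, 68, 11, 49, 72, 55, 98]
Insert 68: [22, 68, 85, 11, 49, 72, 55, 98]
Insert 11: [11, 22, 68, 85, 49, 72, 55, 98]
Insert 49: [11, 22, 49, 68, 85, 72, 55, 98]
Insert 72: [11, 22, 49, 68, 72, 85, 55, 98]
Insert 55: [11, 22, 49, 55, 68, 72, 85, 98]
Insert 98: [11, 22, 49, 55, 68, 72, 85, 98]

Sorted: [11, 22, 49, 55, 68, 72, 85, 98]


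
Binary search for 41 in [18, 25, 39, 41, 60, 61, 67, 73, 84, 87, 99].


Step 1: lo=0, hi=10, mid=5, val=61
Step 2: lo=0, hi=4, mid=2, val=39
Step 3: lo=3, hi=4, mid=3, val=41

Found at index 3


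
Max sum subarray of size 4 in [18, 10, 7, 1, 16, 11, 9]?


[0:4]: 36
[1:5]: 34
[2:6]: 35
[3:7]: 37

Max: 37 at [3:7]


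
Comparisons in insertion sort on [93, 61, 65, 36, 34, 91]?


Algorithm: insertion sort
Input: [93, 61, 65, 36, 34, 91]
Sorted: [34, 36, 61, 65, 91, 93]

12


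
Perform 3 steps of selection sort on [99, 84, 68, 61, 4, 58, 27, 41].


Initial: [99, 84, 68, 61, 4, 58, 27, 41]
Step 1: min=4 at 4
  Swap: [4, 84, 68, 61, 99, 58, 27, 41]
Step 2: min=27 at 6
  Swap: [4, 27, 68, 61, 99, 58, 84, 41]
Step 3: min=41 at 7
  Swap: [4, 27, 41, 61, 99, 58, 84, 68]

After 3 steps: [4, 27, 41, 61, 99, 58, 84, 68]


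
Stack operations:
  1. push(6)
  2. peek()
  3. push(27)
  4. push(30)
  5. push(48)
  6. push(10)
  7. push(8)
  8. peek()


push(6) -> [6]
peek()->6
push(27) -> [6, 27]
push(30) -> [6, 27, 30]
push(48) -> [6, 27, 30, 48]
push(10) -> [6, 27, 30, 48, 10]
push(8) -> [6, 27, 30, 48, 10, 8]
peek()->8

Final stack: [6, 27, 30, 48, 10, 8]


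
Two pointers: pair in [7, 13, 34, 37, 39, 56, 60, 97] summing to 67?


lo=0(7)+hi=7(97)=104
lo=0(7)+hi=6(60)=67

Yes: 7+60=67


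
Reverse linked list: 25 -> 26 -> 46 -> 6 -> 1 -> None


Step 1: curr=25, set curr.next=prev(None) | reversed so far: 25
Step 2: curr=26, set curr.next=prev(25) | reversed so far: 26 -> 25
Step 3: curr=46, set curr.next=prev(26) | reversed so far: 46 -> 26 -> 25
Step 4: curr=6, set curr.next=prev(46) | reversed so far: 6 -> 46 -> 26 -> 25
Step 5: curr=1, set curr.next=prev(6) | reversed so far: 1 -> 6 -> 46 -> 26 -> 25

1 -> 6 -> 46 -> 26 -> 25 -> None


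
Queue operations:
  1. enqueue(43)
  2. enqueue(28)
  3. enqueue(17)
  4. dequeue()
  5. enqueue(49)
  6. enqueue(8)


enqueue(43) -> [43]
enqueue(28) -> [43, 28]
enqueue(17) -> [43, 28, 17]
dequeue()->43, [28, 17]
enqueue(49) -> [28, 17, 49]
enqueue(8) -> [28, 17, 49, 8]

Final queue: [28, 17, 49, 8]


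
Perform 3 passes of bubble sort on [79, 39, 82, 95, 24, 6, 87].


Initial: [79, 39, 82, 95, 24, 6, 87]
Pass 1: [39, 79, 82, 24, 6, 87, 95] (4 swaps)
Pass 2: [39, 79, 24, 6, 82, 87, 95] (2 swaps)
Pass 3: [39, 24, 6, 79, 82, 87, 95] (2 swaps)

After 3 passes: [39, 24, 6, 79, 82, 87, 95]


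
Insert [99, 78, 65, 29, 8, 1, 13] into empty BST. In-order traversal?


Insert 99: root
Insert 78: L from 99
Insert 65: L from 99 -> L from 78
Insert 29: L from 99 -> L from 78 -> L from 65
Insert 8: L from 99 -> L from 78 -> L from 65 -> L from 29
Insert 1: L from 99 -> L from 78 -> L from 65 -> L from 29 -> L from 8
Insert 13: L from 99 -> L from 78 -> L from 65 -> L from 29 -> R from 8

In-order: [1, 8, 13, 29, 65, 78, 99]


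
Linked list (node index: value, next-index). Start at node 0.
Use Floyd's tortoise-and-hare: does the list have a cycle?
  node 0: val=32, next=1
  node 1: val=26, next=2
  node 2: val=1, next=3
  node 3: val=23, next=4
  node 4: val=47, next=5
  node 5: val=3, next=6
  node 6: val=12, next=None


Floyd's tortoise (slow, +1) and hare (fast, +2):
  init: slow=0, fast=0
  step 1: slow=1, fast=2
  step 2: slow=2, fast=4
  step 3: slow=3, fast=6
  step 4: fast -> None, no cycle

Cycle: no


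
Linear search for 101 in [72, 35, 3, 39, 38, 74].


i=0: 72!=101
i=1: 35!=101
i=2: 3!=101
i=3: 39!=101
i=4: 38!=101
i=5: 74!=101

Not found, 6 comps


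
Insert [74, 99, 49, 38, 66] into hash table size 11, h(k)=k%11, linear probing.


Insert 74: h=8 -> slot 8
Insert 99: h=0 -> slot 0
Insert 49: h=5 -> slot 5
Insert 38: h=5, 1 probes -> slot 6
Insert 66: h=0, 1 probes -> slot 1

Table: [99, 66, None, None, None, 49, 38, None, 74, None, None]


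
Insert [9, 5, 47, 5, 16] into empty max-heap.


Insert 9: [9]
Insert 5: [9, 5]
Insert 47: [47, 5, 9]
Insert 5: [47, 5, 9, 5]
Insert 16: [47, 16, 9, 5, 5]

Final heap: [47, 16, 9, 5, 5]


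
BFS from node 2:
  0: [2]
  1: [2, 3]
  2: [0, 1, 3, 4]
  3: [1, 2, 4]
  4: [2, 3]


Visit 2, enqueue [0, 1, 3, 4]
Visit 0, enqueue []
Visit 1, enqueue []
Visit 3, enqueue []
Visit 4, enqueue []

BFS order: [2, 0, 1, 3, 4]


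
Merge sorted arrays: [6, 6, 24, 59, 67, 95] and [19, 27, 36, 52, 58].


Take 6 from A
Take 6 from A
Take 19 from B
Take 24 from A
Take 27 from B
Take 36 from B
Take 52 from B
Take 58 from B

Merged: [6, 6, 19, 24, 27, 36, 52, 58, 59, 67, 95]


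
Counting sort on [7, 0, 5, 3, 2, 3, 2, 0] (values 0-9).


Input: [7, 0, 5, 3, 2, 3, 2, 0]
Counts: [2, 0, 2, 2, 0, 1, 0, 1, 0, 0]

Sorted: [0, 0, 2, 2, 3, 3, 5, 7]


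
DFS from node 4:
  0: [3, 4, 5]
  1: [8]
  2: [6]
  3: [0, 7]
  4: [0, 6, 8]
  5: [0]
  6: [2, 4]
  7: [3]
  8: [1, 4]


Visit 4, push [8, 6, 0]
Visit 0, push [5, 3]
Visit 3, push [7]
Visit 7, push []
Visit 5, push []
Visit 6, push [2]
Visit 2, push []
Visit 8, push [1]
Visit 1, push []

DFS order: [4, 0, 3, 7, 5, 6, 2, 8, 1]


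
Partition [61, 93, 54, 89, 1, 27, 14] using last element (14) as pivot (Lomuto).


Pivot: 14
  1 <= 14: swap -> [1, 93, 54, 89, 61, 27, 14]
Place pivot at 1: [1, 14, 54, 89, 61, 27, 93]

Partitioned: [1, 14, 54, 89, 61, 27, 93]


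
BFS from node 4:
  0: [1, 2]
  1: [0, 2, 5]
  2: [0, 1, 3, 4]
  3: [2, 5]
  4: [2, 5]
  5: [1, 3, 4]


Visit 4, enqueue [2, 5]
Visit 2, enqueue [0, 1, 3]
Visit 5, enqueue []
Visit 0, enqueue []
Visit 1, enqueue []
Visit 3, enqueue []

BFS order: [4, 2, 5, 0, 1, 3]


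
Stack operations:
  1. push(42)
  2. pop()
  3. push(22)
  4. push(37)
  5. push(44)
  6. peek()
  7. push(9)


push(42) -> [42]
pop()->42, []
push(22) -> [22]
push(37) -> [22, 37]
push(44) -> [22, 37, 44]
peek()->44
push(9) -> [22, 37, 44, 9]

Final stack: [22, 37, 44, 9]


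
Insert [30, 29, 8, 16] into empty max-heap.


Insert 30: [30]
Insert 29: [30, 29]
Insert 8: [30, 29, 8]
Insert 16: [30, 29, 8, 16]

Final heap: [30, 29, 8, 16]


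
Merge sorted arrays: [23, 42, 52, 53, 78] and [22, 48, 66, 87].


Take 22 from B
Take 23 from A
Take 42 from A
Take 48 from B
Take 52 from A
Take 53 from A
Take 66 from B
Take 78 from A

Merged: [22, 23, 42, 48, 52, 53, 66, 78, 87]


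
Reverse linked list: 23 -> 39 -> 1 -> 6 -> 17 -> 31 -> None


Step 1: curr=23, set curr.next=prev(None) | reversed so far: 23
Step 2: curr=39, set curr.next=prev(23) | reversed so far: 39 -> 23
Step 3: curr=1, set curr.next=prev(39) | reversed so far: 1 -> 39 -> 23
Step 4: curr=6, set curr.next=prev(1) | reversed so far: 6 -> 1 -> 39 -> 23
Step 5: curr=17, set curr.next=prev(6) | reversed so far: 17 -> 6 -> 1 -> 39 -> 23
Step 6: curr=31, set curr.next=prev(17) | reversed so far: 31 -> 17 -> 6 -> 1 -> 39 -> 23

31 -> 17 -> 6 -> 1 -> 39 -> 23 -> None


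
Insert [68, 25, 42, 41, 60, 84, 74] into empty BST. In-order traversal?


Insert 68: root
Insert 25: L from 68
Insert 42: L from 68 -> R from 25
Insert 41: L from 68 -> R from 25 -> L from 42
Insert 60: L from 68 -> R from 25 -> R from 42
Insert 84: R from 68
Insert 74: R from 68 -> L from 84

In-order: [25, 41, 42, 60, 68, 74, 84]


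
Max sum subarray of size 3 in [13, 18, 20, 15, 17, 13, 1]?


[0:3]: 51
[1:4]: 53
[2:5]: 52
[3:6]: 45
[4:7]: 31

Max: 53 at [1:4]


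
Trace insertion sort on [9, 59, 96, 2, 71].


Initial: [9, 59, 96, 2, 71]
Insert 59: [9, 59, 96, 2, 71]
Insert 96: [9, 59, 96, 2, 71]
Insert 2: [2, 9, 59, 96, 71]
Insert 71: [2, 9, 59, 71, 96]

Sorted: [2, 9, 59, 71, 96]


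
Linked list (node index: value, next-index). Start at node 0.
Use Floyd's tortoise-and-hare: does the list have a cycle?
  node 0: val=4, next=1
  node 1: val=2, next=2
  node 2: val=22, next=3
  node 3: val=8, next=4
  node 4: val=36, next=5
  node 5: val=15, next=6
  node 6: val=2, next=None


Floyd's tortoise (slow, +1) and hare (fast, +2):
  init: slow=0, fast=0
  step 1: slow=1, fast=2
  step 2: slow=2, fast=4
  step 3: slow=3, fast=6
  step 4: fast -> None, no cycle

Cycle: no


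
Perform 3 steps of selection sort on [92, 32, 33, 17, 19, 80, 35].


Initial: [92, 32, 33, 17, 19, 80, 35]
Step 1: min=17 at 3
  Swap: [17, 32, 33, 92, 19, 80, 35]
Step 2: min=19 at 4
  Swap: [17, 19, 33, 92, 32, 80, 35]
Step 3: min=32 at 4
  Swap: [17, 19, 32, 92, 33, 80, 35]

After 3 steps: [17, 19, 32, 92, 33, 80, 35]


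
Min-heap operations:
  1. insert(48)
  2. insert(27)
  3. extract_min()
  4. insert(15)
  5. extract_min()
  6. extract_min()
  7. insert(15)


insert(48) -> [48]
insert(27) -> [27, 48]
extract_min()->27, [48]
insert(15) -> [15, 48]
extract_min()->15, [48]
extract_min()->48, []
insert(15) -> [15]

Final heap: [15]


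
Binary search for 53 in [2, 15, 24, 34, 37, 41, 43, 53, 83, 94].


Step 1: lo=0, hi=9, mid=4, val=37
Step 2: lo=5, hi=9, mid=7, val=53

Found at index 7


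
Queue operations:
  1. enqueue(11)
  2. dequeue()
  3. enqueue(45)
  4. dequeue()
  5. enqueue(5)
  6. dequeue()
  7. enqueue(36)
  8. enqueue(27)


enqueue(11) -> [11]
dequeue()->11, []
enqueue(45) -> [45]
dequeue()->45, []
enqueue(5) -> [5]
dequeue()->5, []
enqueue(36) -> [36]
enqueue(27) -> [36, 27]

Final queue: [36, 27]


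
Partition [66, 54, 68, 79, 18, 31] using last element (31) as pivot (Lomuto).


Pivot: 31
  18 <= 31: swap -> [18, 54, 68, 79, 66, 31]
Place pivot at 1: [18, 31, 68, 79, 66, 54]

Partitioned: [18, 31, 68, 79, 66, 54]


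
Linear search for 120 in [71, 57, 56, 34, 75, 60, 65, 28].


i=0: 71!=120
i=1: 57!=120
i=2: 56!=120
i=3: 34!=120
i=4: 75!=120
i=5: 60!=120
i=6: 65!=120
i=7: 28!=120

Not found, 8 comps


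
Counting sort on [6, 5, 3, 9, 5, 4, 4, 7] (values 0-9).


Input: [6, 5, 3, 9, 5, 4, 4, 7]
Counts: [0, 0, 0, 1, 2, 2, 1, 1, 0, 1]

Sorted: [3, 4, 4, 5, 5, 6, 7, 9]


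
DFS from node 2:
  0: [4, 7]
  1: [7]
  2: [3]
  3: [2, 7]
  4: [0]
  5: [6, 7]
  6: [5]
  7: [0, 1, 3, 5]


Visit 2, push [3]
Visit 3, push [7]
Visit 7, push [5, 1, 0]
Visit 0, push [4]
Visit 4, push []
Visit 1, push []
Visit 5, push [6]
Visit 6, push []

DFS order: [2, 3, 7, 0, 4, 1, 5, 6]


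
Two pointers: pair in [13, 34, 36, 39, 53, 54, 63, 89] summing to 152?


lo=0(13)+hi=7(89)=102
lo=1(34)+hi=7(89)=123
lo=2(36)+hi=7(89)=125
lo=3(39)+hi=7(89)=128
lo=4(53)+hi=7(89)=142
lo=5(54)+hi=7(89)=143
lo=6(63)+hi=7(89)=152

Yes: 63+89=152


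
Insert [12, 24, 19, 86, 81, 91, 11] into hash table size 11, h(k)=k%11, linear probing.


Insert 12: h=1 -> slot 1
Insert 24: h=2 -> slot 2
Insert 19: h=8 -> slot 8
Insert 86: h=9 -> slot 9
Insert 81: h=4 -> slot 4
Insert 91: h=3 -> slot 3
Insert 11: h=0 -> slot 0

Table: [11, 12, 24, 91, 81, None, None, None, 19, 86, None]


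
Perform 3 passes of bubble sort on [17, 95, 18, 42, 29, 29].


Initial: [17, 95, 18, 42, 29, 29]
Pass 1: [17, 18, 42, 29, 29, 95] (4 swaps)
Pass 2: [17, 18, 29, 29, 42, 95] (2 swaps)
Pass 3: [17, 18, 29, 29, 42, 95] (0 swaps)

After 3 passes: [17, 18, 29, 29, 42, 95]


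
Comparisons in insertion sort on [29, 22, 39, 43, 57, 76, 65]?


Algorithm: insertion sort
Input: [29, 22, 39, 43, 57, 76, 65]
Sorted: [22, 29, 39, 43, 57, 65, 76]

7


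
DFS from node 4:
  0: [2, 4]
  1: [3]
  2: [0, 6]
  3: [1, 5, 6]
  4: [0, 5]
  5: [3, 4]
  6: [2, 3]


Visit 4, push [5, 0]
Visit 0, push [2]
Visit 2, push [6]
Visit 6, push [3]
Visit 3, push [5, 1]
Visit 1, push []
Visit 5, push []

DFS order: [4, 0, 2, 6, 3, 1, 5]


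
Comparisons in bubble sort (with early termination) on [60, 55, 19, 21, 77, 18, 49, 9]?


Algorithm: bubble sort (with early termination)
Input: [60, 55, 19, 21, 77, 18, 49, 9]
Sorted: [9, 18, 19, 21, 49, 55, 60, 77]

28


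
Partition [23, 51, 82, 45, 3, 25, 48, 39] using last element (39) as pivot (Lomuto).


Pivot: 39
  23 <= 39: advance i (no swap)
  3 <= 39: swap -> [23, 3, 82, 45, 51, 25, 48, 39]
  25 <= 39: swap -> [23, 3, 25, 45, 51, 82, 48, 39]
Place pivot at 3: [23, 3, 25, 39, 51, 82, 48, 45]

Partitioned: [23, 3, 25, 39, 51, 82, 48, 45]


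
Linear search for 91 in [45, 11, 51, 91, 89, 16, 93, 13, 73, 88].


i=0: 45!=91
i=1: 11!=91
i=2: 51!=91
i=3: 91==91 found!

Found at 3, 4 comps


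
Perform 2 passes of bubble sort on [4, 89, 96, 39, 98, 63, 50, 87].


Initial: [4, 89, 96, 39, 98, 63, 50, 87]
Pass 1: [4, 89, 39, 96, 63, 50, 87, 98] (4 swaps)
Pass 2: [4, 39, 89, 63, 50, 87, 96, 98] (4 swaps)

After 2 passes: [4, 39, 89, 63, 50, 87, 96, 98]


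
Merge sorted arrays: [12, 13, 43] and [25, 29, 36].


Take 12 from A
Take 13 from A
Take 25 from B
Take 29 from B
Take 36 from B

Merged: [12, 13, 25, 29, 36, 43]


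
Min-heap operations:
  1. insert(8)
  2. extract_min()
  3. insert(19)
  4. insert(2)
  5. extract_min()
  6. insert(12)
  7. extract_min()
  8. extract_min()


insert(8) -> [8]
extract_min()->8, []
insert(19) -> [19]
insert(2) -> [2, 19]
extract_min()->2, [19]
insert(12) -> [12, 19]
extract_min()->12, [19]
extract_min()->19, []

Final heap: []


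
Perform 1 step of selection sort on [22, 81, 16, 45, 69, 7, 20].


Initial: [22, 81, 16, 45, 69, 7, 20]
Step 1: min=7 at 5
  Swap: [7, 81, 16, 45, 69, 22, 20]

After 1 step: [7, 81, 16, 45, 69, 22, 20]


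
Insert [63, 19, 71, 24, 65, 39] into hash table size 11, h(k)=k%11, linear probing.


Insert 63: h=8 -> slot 8
Insert 19: h=8, 1 probes -> slot 9
Insert 71: h=5 -> slot 5
Insert 24: h=2 -> slot 2
Insert 65: h=10 -> slot 10
Insert 39: h=6 -> slot 6

Table: [None, None, 24, None, None, 71, 39, None, 63, 19, 65]


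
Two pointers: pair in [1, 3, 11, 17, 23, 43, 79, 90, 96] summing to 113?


lo=0(1)+hi=8(96)=97
lo=1(3)+hi=8(96)=99
lo=2(11)+hi=8(96)=107
lo=3(17)+hi=8(96)=113

Yes: 17+96=113


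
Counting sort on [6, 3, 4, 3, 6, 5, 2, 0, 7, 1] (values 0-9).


Input: [6, 3, 4, 3, 6, 5, 2, 0, 7, 1]
Counts: [1, 1, 1, 2, 1, 1, 2, 1, 0, 0]

Sorted: [0, 1, 2, 3, 3, 4, 5, 6, 6, 7]


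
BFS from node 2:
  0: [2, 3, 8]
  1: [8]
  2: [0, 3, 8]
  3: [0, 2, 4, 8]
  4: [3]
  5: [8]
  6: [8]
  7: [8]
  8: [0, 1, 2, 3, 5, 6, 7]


Visit 2, enqueue [0, 3, 8]
Visit 0, enqueue []
Visit 3, enqueue [4]
Visit 8, enqueue [1, 5, 6, 7]
Visit 4, enqueue []
Visit 1, enqueue []
Visit 5, enqueue []
Visit 6, enqueue []
Visit 7, enqueue []

BFS order: [2, 0, 3, 8, 4, 1, 5, 6, 7]


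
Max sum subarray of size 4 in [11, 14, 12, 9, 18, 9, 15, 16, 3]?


[0:4]: 46
[1:5]: 53
[2:6]: 48
[3:7]: 51
[4:8]: 58
[5:9]: 43

Max: 58 at [4:8]


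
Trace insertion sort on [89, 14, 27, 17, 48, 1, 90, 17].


Initial: [89, 14, 27, 17, 48, 1, 90, 17]
Insert 14: [14, 89, 27, 17, 48, 1, 90, 17]
Insert 27: [14, 27, 89, 17, 48, 1, 90, 17]
Insert 17: [14, 17, 27, 89, 48, 1, 90, 17]
Insert 48: [14, 17, 27, 48, 89, 1, 90, 17]
Insert 1: [1, 14, 17, 27, 48, 89, 90, 17]
Insert 90: [1, 14, 17, 27, 48, 89, 90, 17]
Insert 17: [1, 14, 17, 17, 27, 48, 89, 90]

Sorted: [1, 14, 17, 17, 27, 48, 89, 90]


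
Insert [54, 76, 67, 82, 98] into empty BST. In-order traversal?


Insert 54: root
Insert 76: R from 54
Insert 67: R from 54 -> L from 76
Insert 82: R from 54 -> R from 76
Insert 98: R from 54 -> R from 76 -> R from 82

In-order: [54, 67, 76, 82, 98]


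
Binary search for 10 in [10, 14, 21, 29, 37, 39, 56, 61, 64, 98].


Step 1: lo=0, hi=9, mid=4, val=37
Step 2: lo=0, hi=3, mid=1, val=14
Step 3: lo=0, hi=0, mid=0, val=10

Found at index 0


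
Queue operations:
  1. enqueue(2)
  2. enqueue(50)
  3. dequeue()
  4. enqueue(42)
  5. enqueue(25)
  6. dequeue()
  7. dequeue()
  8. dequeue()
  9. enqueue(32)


enqueue(2) -> [2]
enqueue(50) -> [2, 50]
dequeue()->2, [50]
enqueue(42) -> [50, 42]
enqueue(25) -> [50, 42, 25]
dequeue()->50, [42, 25]
dequeue()->42, [25]
dequeue()->25, []
enqueue(32) -> [32]

Final queue: [32]


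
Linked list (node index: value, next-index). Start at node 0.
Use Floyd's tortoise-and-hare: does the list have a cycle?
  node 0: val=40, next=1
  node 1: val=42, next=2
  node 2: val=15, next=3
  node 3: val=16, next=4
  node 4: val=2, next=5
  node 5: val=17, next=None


Floyd's tortoise (slow, +1) and hare (fast, +2):
  init: slow=0, fast=0
  step 1: slow=1, fast=2
  step 2: slow=2, fast=4
  step 3: fast 4->5->None, no cycle

Cycle: no


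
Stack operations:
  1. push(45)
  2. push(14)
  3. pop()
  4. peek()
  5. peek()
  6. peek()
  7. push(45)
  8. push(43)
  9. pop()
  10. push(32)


push(45) -> [45]
push(14) -> [45, 14]
pop()->14, [45]
peek()->45
peek()->45
peek()->45
push(45) -> [45, 45]
push(43) -> [45, 45, 43]
pop()->43, [45, 45]
push(32) -> [45, 45, 32]

Final stack: [45, 45, 32]


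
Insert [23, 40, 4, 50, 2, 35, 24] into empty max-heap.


Insert 23: [23]
Insert 40: [40, 23]
Insert 4: [40, 23, 4]
Insert 50: [50, 40, 4, 23]
Insert 2: [50, 40, 4, 23, 2]
Insert 35: [50, 40, 35, 23, 2, 4]
Insert 24: [50, 40, 35, 23, 2, 4, 24]

Final heap: [50, 40, 35, 23, 2, 4, 24]


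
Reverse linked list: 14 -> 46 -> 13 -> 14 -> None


Step 1: curr=14, set curr.next=prev(None) | reversed so far: 14
Step 2: curr=46, set curr.next=prev(14) | reversed so far: 46 -> 14
Step 3: curr=13, set curr.next=prev(46) | reversed so far: 13 -> 46 -> 14
Step 4: curr=14, set curr.next=prev(13) | reversed so far: 14 -> 13 -> 46 -> 14

14 -> 13 -> 46 -> 14 -> None


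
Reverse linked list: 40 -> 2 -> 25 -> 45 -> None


Step 1: curr=40, set curr.next=prev(None) | reversed so far: 40
Step 2: curr=2, set curr.next=prev(40) | reversed so far: 2 -> 40
Step 3: curr=25, set curr.next=prev(2) | reversed so far: 25 -> 2 -> 40
Step 4: curr=45, set curr.next=prev(25) | reversed so far: 45 -> 25 -> 2 -> 40

45 -> 25 -> 2 -> 40 -> None


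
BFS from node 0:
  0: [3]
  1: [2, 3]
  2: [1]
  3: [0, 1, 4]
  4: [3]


Visit 0, enqueue [3]
Visit 3, enqueue [1, 4]
Visit 1, enqueue [2]
Visit 4, enqueue []
Visit 2, enqueue []

BFS order: [0, 3, 1, 4, 2]


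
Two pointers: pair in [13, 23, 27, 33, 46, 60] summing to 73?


lo=0(13)+hi=5(60)=73

Yes: 13+60=73


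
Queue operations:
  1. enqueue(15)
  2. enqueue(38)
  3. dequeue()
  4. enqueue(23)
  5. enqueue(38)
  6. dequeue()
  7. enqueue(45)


enqueue(15) -> [15]
enqueue(38) -> [15, 38]
dequeue()->15, [38]
enqueue(23) -> [38, 23]
enqueue(38) -> [38, 23, 38]
dequeue()->38, [23, 38]
enqueue(45) -> [23, 38, 45]

Final queue: [23, 38, 45]


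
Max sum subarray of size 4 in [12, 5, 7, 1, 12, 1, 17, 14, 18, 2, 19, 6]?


[0:4]: 25
[1:5]: 25
[2:6]: 21
[3:7]: 31
[4:8]: 44
[5:9]: 50
[6:10]: 51
[7:11]: 53
[8:12]: 45

Max: 53 at [7:11]


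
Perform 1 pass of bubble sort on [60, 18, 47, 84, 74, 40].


Initial: [60, 18, 47, 84, 74, 40]
Pass 1: [18, 47, 60, 74, 40, 84] (4 swaps)

After 1 pass: [18, 47, 60, 74, 40, 84]


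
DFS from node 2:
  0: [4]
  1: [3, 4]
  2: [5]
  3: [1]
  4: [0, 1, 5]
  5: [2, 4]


Visit 2, push [5]
Visit 5, push [4]
Visit 4, push [1, 0]
Visit 0, push []
Visit 1, push [3]
Visit 3, push []

DFS order: [2, 5, 4, 0, 1, 3]


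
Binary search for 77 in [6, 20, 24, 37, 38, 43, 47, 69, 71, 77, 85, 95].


Step 1: lo=0, hi=11, mid=5, val=43
Step 2: lo=6, hi=11, mid=8, val=71
Step 3: lo=9, hi=11, mid=10, val=85
Step 4: lo=9, hi=9, mid=9, val=77

Found at index 9


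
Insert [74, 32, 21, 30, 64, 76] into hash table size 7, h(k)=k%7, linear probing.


Insert 74: h=4 -> slot 4
Insert 32: h=4, 1 probes -> slot 5
Insert 21: h=0 -> slot 0
Insert 30: h=2 -> slot 2
Insert 64: h=1 -> slot 1
Insert 76: h=6 -> slot 6

Table: [21, 64, 30, None, 74, 32, 76]


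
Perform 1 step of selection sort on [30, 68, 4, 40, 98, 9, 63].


Initial: [30, 68, 4, 40, 98, 9, 63]
Step 1: min=4 at 2
  Swap: [4, 68, 30, 40, 98, 9, 63]

After 1 step: [4, 68, 30, 40, 98, 9, 63]


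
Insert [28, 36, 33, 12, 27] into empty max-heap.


Insert 28: [28]
Insert 36: [36, 28]
Insert 33: [36, 28, 33]
Insert 12: [36, 28, 33, 12]
Insert 27: [36, 28, 33, 12, 27]

Final heap: [36, 28, 33, 12, 27]


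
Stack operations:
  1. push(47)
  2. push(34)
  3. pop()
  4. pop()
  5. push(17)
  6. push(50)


push(47) -> [47]
push(34) -> [47, 34]
pop()->34, [47]
pop()->47, []
push(17) -> [17]
push(50) -> [17, 50]

Final stack: [17, 50]


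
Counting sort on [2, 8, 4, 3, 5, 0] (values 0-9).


Input: [2, 8, 4, 3, 5, 0]
Counts: [1, 0, 1, 1, 1, 1, 0, 0, 1, 0]

Sorted: [0, 2, 3, 4, 5, 8]


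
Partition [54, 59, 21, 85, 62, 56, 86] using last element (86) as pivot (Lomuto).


Pivot: 86
  54 <= 86: advance i (no swap)
  59 <= 86: advance i (no swap)
  21 <= 86: advance i (no swap)
  85 <= 86: advance i (no swap)
  62 <= 86: advance i (no swap)
  56 <= 86: advance i (no swap)
Place pivot at 6: [54, 59, 21, 85, 62, 56, 86]

Partitioned: [54, 59, 21, 85, 62, 56, 86]


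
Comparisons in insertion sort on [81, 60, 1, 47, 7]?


Algorithm: insertion sort
Input: [81, 60, 1, 47, 7]
Sorted: [1, 7, 47, 60, 81]

10


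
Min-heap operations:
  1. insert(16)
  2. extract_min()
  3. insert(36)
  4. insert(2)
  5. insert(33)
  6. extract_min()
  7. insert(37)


insert(16) -> [16]
extract_min()->16, []
insert(36) -> [36]
insert(2) -> [2, 36]
insert(33) -> [2, 36, 33]
extract_min()->2, [33, 36]
insert(37) -> [33, 36, 37]

Final heap: [33, 36, 37]


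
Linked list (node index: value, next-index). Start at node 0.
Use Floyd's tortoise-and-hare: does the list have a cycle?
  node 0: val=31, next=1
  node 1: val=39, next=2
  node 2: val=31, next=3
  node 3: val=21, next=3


Floyd's tortoise (slow, +1) and hare (fast, +2):
  init: slow=0, fast=0
  step 1: slow=1, fast=2
  step 2: slow=2, fast=3
  step 3: slow=3, fast=3
  slow == fast at node 3: cycle detected

Cycle: yes


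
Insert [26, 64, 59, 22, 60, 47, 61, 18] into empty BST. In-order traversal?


Insert 26: root
Insert 64: R from 26
Insert 59: R from 26 -> L from 64
Insert 22: L from 26
Insert 60: R from 26 -> L from 64 -> R from 59
Insert 47: R from 26 -> L from 64 -> L from 59
Insert 61: R from 26 -> L from 64 -> R from 59 -> R from 60
Insert 18: L from 26 -> L from 22

In-order: [18, 22, 26, 47, 59, 60, 61, 64]


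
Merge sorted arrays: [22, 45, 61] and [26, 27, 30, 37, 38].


Take 22 from A
Take 26 from B
Take 27 from B
Take 30 from B
Take 37 from B
Take 38 from B

Merged: [22, 26, 27, 30, 37, 38, 45, 61]


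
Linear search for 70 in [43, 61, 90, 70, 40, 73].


i=0: 43!=70
i=1: 61!=70
i=2: 90!=70
i=3: 70==70 found!

Found at 3, 4 comps


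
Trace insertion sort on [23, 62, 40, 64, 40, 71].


Initial: [23, 62, 40, 64, 40, 71]
Insert 62: [23, 62, 40, 64, 40, 71]
Insert 40: [23, 40, 62, 64, 40, 71]
Insert 64: [23, 40, 62, 64, 40, 71]
Insert 40: [23, 40, 40, 62, 64, 71]
Insert 71: [23, 40, 40, 62, 64, 71]

Sorted: [23, 40, 40, 62, 64, 71]


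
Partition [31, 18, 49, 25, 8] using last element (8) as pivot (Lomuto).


Pivot: 8
Place pivot at 0: [8, 18, 49, 25, 31]

Partitioned: [8, 18, 49, 25, 31]


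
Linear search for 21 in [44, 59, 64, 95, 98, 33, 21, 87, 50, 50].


i=0: 44!=21
i=1: 59!=21
i=2: 64!=21
i=3: 95!=21
i=4: 98!=21
i=5: 33!=21
i=6: 21==21 found!

Found at 6, 7 comps


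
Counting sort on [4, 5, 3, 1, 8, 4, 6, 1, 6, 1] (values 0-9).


Input: [4, 5, 3, 1, 8, 4, 6, 1, 6, 1]
Counts: [0, 3, 0, 1, 2, 1, 2, 0, 1, 0]

Sorted: [1, 1, 1, 3, 4, 4, 5, 6, 6, 8]


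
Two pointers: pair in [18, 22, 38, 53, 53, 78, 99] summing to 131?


lo=0(18)+hi=6(99)=117
lo=1(22)+hi=6(99)=121
lo=2(38)+hi=6(99)=137
lo=2(38)+hi=5(78)=116
lo=3(53)+hi=5(78)=131

Yes: 53+78=131


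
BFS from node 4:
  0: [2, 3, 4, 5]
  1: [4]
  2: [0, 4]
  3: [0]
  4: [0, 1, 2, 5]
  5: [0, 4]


Visit 4, enqueue [0, 1, 2, 5]
Visit 0, enqueue [3]
Visit 1, enqueue []
Visit 2, enqueue []
Visit 5, enqueue []
Visit 3, enqueue []

BFS order: [4, 0, 1, 2, 5, 3]


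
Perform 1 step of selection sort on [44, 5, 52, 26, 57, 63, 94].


Initial: [44, 5, 52, 26, 57, 63, 94]
Step 1: min=5 at 1
  Swap: [5, 44, 52, 26, 57, 63, 94]

After 1 step: [5, 44, 52, 26, 57, 63, 94]


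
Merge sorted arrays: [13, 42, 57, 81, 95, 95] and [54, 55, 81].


Take 13 from A
Take 42 from A
Take 54 from B
Take 55 from B
Take 57 from A
Take 81 from A
Take 81 from B

Merged: [13, 42, 54, 55, 57, 81, 81, 95, 95]


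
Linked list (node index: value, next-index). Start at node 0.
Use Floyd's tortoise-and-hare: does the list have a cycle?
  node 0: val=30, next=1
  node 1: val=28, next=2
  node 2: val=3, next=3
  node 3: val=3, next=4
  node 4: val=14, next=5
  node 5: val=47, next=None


Floyd's tortoise (slow, +1) and hare (fast, +2):
  init: slow=0, fast=0
  step 1: slow=1, fast=2
  step 2: slow=2, fast=4
  step 3: fast 4->5->None, no cycle

Cycle: no


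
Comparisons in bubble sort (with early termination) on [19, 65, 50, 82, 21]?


Algorithm: bubble sort (with early termination)
Input: [19, 65, 50, 82, 21]
Sorted: [19, 21, 50, 65, 82]

10


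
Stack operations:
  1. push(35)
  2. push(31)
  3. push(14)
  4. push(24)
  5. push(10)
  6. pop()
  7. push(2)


push(35) -> [35]
push(31) -> [35, 31]
push(14) -> [35, 31, 14]
push(24) -> [35, 31, 14, 24]
push(10) -> [35, 31, 14, 24, 10]
pop()->10, [35, 31, 14, 24]
push(2) -> [35, 31, 14, 24, 2]

Final stack: [35, 31, 14, 24, 2]


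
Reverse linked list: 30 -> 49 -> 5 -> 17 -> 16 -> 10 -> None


Step 1: curr=30, set curr.next=prev(None) | reversed so far: 30
Step 2: curr=49, set curr.next=prev(30) | reversed so far: 49 -> 30
Step 3: curr=5, set curr.next=prev(49) | reversed so far: 5 -> 49 -> 30
Step 4: curr=17, set curr.next=prev(5) | reversed so far: 17 -> 5 -> 49 -> 30
Step 5: curr=16, set curr.next=prev(17) | reversed so far: 16 -> 17 -> 5 -> 49 -> 30
Step 6: curr=10, set curr.next=prev(16) | reversed so far: 10 -> 16 -> 17 -> 5 -> 49 -> 30

10 -> 16 -> 17 -> 5 -> 49 -> 30 -> None


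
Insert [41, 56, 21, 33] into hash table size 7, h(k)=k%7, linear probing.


Insert 41: h=6 -> slot 6
Insert 56: h=0 -> slot 0
Insert 21: h=0, 1 probes -> slot 1
Insert 33: h=5 -> slot 5

Table: [56, 21, None, None, None, 33, 41]


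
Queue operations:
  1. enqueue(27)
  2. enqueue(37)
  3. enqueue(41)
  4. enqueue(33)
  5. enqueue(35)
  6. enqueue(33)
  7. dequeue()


enqueue(27) -> [27]
enqueue(37) -> [27, 37]
enqueue(41) -> [27, 37, 41]
enqueue(33) -> [27, 37, 41, 33]
enqueue(35) -> [27, 37, 41, 33, 35]
enqueue(33) -> [27, 37, 41, 33, 35, 33]
dequeue()->27, [37, 41, 33, 35, 33]

Final queue: [37, 41, 33, 35, 33]


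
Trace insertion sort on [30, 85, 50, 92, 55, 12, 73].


Initial: [30, 85, 50, 92, 55, 12, 73]
Insert 85: [30, 85, 50, 92, 55, 12, 73]
Insert 50: [30, 50, 85, 92, 55, 12, 73]
Insert 92: [30, 50, 85, 92, 55, 12, 73]
Insert 55: [30, 50, 55, 85, 92, 12, 73]
Insert 12: [12, 30, 50, 55, 85, 92, 73]
Insert 73: [12, 30, 50, 55, 73, 85, 92]

Sorted: [12, 30, 50, 55, 73, 85, 92]


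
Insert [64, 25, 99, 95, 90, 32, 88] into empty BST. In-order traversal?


Insert 64: root
Insert 25: L from 64
Insert 99: R from 64
Insert 95: R from 64 -> L from 99
Insert 90: R from 64 -> L from 99 -> L from 95
Insert 32: L from 64 -> R from 25
Insert 88: R from 64 -> L from 99 -> L from 95 -> L from 90

In-order: [25, 32, 64, 88, 90, 95, 99]
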